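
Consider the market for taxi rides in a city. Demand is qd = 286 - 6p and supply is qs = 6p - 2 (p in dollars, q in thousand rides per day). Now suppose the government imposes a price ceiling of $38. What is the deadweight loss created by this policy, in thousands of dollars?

In a free market, 286 - 6p = 6p - 2 gives the equilibrium p* = 24, q* = 142.
Since 38 is above p* = 24, the ceiling does not bind and the free-market outcome prevails.
Since the control does not bind, no trades are prevented and deadweight loss is zero.

0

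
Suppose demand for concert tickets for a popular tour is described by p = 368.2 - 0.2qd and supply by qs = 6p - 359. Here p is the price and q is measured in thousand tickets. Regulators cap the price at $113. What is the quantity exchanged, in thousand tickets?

Rearranging demand gives qd = 1841 - 5p. In a free market, 1841 - 5p = 6p - 359 gives the equilibrium p* = 200, q* = 841.
Since 113 < 200, the ceiling is binding.
At p = 113: qd = 1841 - 5·113 = 1276 and qs = 6·113 - 359 = 319.
The quantity actually transacted is the short side, supply: 319.

319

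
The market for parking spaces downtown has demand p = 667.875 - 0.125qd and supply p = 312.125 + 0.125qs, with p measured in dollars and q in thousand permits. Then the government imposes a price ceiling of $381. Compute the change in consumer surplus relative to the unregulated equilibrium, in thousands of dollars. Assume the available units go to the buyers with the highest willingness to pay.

12535

Rearranging demand gives qd = 5343 - 8p; rearranging supply gives qs = 8p - 2497. Without the control the market clears where 5343 - 8p = 8p - 2497, i.e. p* = 490 and q* = 1423.
The ceiling of 381 is below the equilibrium price 490, so it binds.
At p = 381: qd = 5343 - 8·381 = 2295 and qs = 8·381 - 2497 = 551.
Consumer surplus without the control is ½ · (667.875 - 490) · 1423 = 126558.0625.
With the ceiling, 551 units are sold at 381 (assume they go to the highest-value buyers). The demand price at q = 551 is 599, so CS = ½ · [(667.875 - 381) + (599 - 381)] · 551 = 139093.0625.
Change in consumer surplus = 139093.0625 - 126558.0625 = 12535.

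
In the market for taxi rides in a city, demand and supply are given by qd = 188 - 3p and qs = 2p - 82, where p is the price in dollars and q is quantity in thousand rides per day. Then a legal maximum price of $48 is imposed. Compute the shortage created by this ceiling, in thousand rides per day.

30

In a free market, 188 - 3p = 2p - 82 gives the equilibrium p* = 54, q* = 26.
The ceiling of 48 is below the equilibrium price 54, so it binds.
At p = 48: qd = 188 - 3·48 = 44 and qs = 2·48 - 82 = 14.
Shortage = qd - qs = 44 - 14 = 30.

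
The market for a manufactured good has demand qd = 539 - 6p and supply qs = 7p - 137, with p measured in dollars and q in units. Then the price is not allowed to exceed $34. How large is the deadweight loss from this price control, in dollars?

2457

Equilibrium: 539 - 6p = 7p - 137, so 676 = 13p and p* = 52, q* = 227.
Because the ceiling (34) lies below the market-clearing price, it is binding.
At p = 34: qd = 539 - 6·34 = 335 and qs = 7·34 - 137 = 101.
Quantity traded falls to 101. At q = 101 the demand price is (539 - 101)/6 = 73 and the supply price is (137 + 101)/7 = 34.
Deadweight loss = ½ · (73 - 34) · (227 - 101) = ½ · 39 · 126 = 2457.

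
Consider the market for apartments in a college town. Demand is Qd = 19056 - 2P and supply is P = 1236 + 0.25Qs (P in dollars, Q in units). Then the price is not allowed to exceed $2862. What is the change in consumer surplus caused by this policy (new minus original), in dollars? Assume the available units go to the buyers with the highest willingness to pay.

Rearranging supply gives Qs = 4P - 4944. Without the control the market clears where 19056 - 2P = 4P - 4944, i.e. P* = 4000 and Q* = 11056.
The ceiling of 2862 is below the equilibrium price 4000, so it binds.
At P = 2862: Qd = 19056 - 2·2862 = 13332 and Qs = 4·2862 - 4944 = 6504.
Consumer surplus without the control is ½ · (9528 - 4000) · 11056 = 30558784.
With the ceiling, 6504 units are sold at 2862 (assume they go to the highest-value buyers). The demand price at Q = 6504 is 6276, so CS = ½ · [(9528 - 2862) + (6276 - 2862)] · 6504 = 32780160.
Change in consumer surplus = 32780160 - 30558784 = 2221376.

2221376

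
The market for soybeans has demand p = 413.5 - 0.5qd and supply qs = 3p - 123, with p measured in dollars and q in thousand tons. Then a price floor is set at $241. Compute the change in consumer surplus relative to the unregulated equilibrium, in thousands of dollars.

Rearranging demand gives qd = 827 - 2p. Setting quantity demanded equal to quantity supplied, 827 - 2p = 3p - 123, gives p* = 190 and q* = 447.
The floor of 241 is above the equilibrium price 190, so it binds.
At p = 241: qd = 827 - 2·241 = 345 and qs = 3·241 - 123 = 600.
Consumer surplus without the control is ½ · (413.5 - 190) · 447 = 49952.25.
With the floor, consumers buy 345 units at 241, so CS = ½ · (413.5 - 241) · 345 = 29756.25.
Change in consumer surplus = 29756.25 - 49952.25 = -20196.

-20196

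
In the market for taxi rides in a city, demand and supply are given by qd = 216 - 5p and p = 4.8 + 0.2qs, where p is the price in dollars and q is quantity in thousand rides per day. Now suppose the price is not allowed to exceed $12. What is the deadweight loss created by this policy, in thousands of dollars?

720

Rearranging supply gives qs = 5p - 24. Equilibrium: 216 - 5p = 5p - 24, so 240 = 10p and p* = 24, q* = 96.
The ceiling of 12 is below the equilibrium price 24, so it binds.
At p = 12: qd = 216 - 5·12 = 156 and qs = 5·12 - 24 = 36.
Quantity traded falls to 36. At q = 36 the demand price is (216 - 36)/5 = 36 and the supply price is (24 + 36)/5 = 12.
Deadweight loss = ½ · (36 - 12) · (96 - 36) = ½ · 24 · 60 = 720.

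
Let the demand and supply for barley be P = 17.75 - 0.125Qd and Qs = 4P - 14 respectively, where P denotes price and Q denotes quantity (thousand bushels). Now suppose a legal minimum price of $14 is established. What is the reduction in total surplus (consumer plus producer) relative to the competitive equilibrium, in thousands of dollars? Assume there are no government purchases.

12

Rearranging demand gives Qd = 142 - 8P. In a free market, 142 - 8P = 4P - 14 gives the equilibrium P* = 13, Q* = 38.
Because the floor (14) lies above the market-clearing price, it is binding.
At P = 14: Qd = 142 - 8·14 = 30 and Qs = 4·14 - 14 = 42.
Quantity traded falls to 30. At Q = 30 the demand price is (142 - 30)/8 = 14 and the supply price is (14 + 30)/4 = 11.
Deadweight loss = ½ · (14 - 11) · (38 - 30) = ½ · 3 · 8 = 12.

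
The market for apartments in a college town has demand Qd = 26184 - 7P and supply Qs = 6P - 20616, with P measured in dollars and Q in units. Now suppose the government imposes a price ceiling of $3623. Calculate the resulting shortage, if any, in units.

Setting quantity demanded equal to quantity supplied, 26184 - 7P = 6P - 20616, gives P* = 3600 and Q* = 984.
Since 3623 is above P* = 3600, the ceiling does not bind and the free-market outcome prevails.
Since the control does not bind, there is no shortage.

0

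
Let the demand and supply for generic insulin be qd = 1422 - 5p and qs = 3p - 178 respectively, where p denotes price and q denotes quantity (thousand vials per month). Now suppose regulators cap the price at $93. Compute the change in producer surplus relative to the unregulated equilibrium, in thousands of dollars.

-27980.5

In a free market, 1422 - 5p = 3p - 178 gives the equilibrium p* = 200, q* = 422.
Since 93 < 200, the ceiling is binding.
At p = 93: qd = 1422 - 5·93 = 957 and qs = 3·93 - 178 = 101.
Producer surplus without the control is ½ · (200 - 178/3) · 422 = 89042/3.
With the ceiling, producers sell 101 units at 93, so PS = ½ · (93 - 178/3) · 101 = 10201/6.
Change in producer surplus = 10201/6 - 89042/3 = -27980.5.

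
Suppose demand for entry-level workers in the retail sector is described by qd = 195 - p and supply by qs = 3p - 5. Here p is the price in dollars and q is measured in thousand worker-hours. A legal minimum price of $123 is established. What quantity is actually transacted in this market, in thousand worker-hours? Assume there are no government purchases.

Setting quantity demanded equal to quantity supplied, 195 - p = 3p - 5, gives p* = 50 and q* = 145.
Since 123 > 50, the floor is binding.
At p = 123: qd = 195 - 123 = 72 and qs = 3·123 - 5 = 364.
The quantity actually transacted is the short side, demand: 72.

72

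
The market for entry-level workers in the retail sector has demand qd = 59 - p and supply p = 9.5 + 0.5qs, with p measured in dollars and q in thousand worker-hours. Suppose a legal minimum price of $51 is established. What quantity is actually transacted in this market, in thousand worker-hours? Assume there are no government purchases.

8

Rearranging supply gives qs = 2p - 19. Equilibrium: 59 - p = 2p - 19, so 78 = 3p and p* = 26, q* = 33.
The floor of 51 is above the equilibrium price 26, so it binds.
At p = 51: qd = 59 - 51 = 8 and qs = 2·51 - 19 = 83.
The quantity actually transacted is the short side, demand: 8.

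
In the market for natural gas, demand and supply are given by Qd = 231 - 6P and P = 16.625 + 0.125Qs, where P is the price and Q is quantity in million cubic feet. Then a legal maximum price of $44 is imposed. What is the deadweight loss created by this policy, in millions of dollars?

0

Rearranging supply gives Qs = 8P - 133. Equilibrium: 231 - 6P = 8P - 133, so 364 = 14P and P* = 26, Q* = 75.
The ceiling of 44 is above the equilibrium price 26, so it is not binding; the market clears at P* = 26, Q* = 75.
Since the control does not bind, no trades are prevented and deadweight loss is zero.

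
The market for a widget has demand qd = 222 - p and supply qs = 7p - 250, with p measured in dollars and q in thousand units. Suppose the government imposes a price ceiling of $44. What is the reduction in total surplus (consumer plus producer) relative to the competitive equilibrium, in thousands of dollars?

In a free market, 222 - p = 7p - 250 gives the equilibrium p* = 59, q* = 163.
Since 44 < 59, the ceiling is binding.
At p = 44: qd = 222 - 44 = 178 and qs = 7·44 - 250 = 58.
Quantity traded falls to 58. At q = 58 the demand price is 222 - 58 = 164 and the supply price is (250 + 58)/7 = 44.
Deadweight loss = ½ · (164 - 44) · (163 - 58) = ½ · 120 · 105 = 6300.

6300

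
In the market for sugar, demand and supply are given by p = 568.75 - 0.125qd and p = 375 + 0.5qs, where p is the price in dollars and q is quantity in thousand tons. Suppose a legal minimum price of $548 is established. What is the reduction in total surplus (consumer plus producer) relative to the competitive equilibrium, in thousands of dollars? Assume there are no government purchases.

6480

Rearranging demand gives qd = 4550 - 8p; rearranging supply gives qs = 2p - 750. Setting quantity demanded equal to quantity supplied, 4550 - 8p = 2p - 750, gives p* = 530 and q* = 310.
Since 548 > 530, the floor is binding.
At p = 548: qd = 4550 - 8·548 = 166 and qs = 2·548 - 750 = 346.
Quantity traded falls to 166. At q = 166 the demand price is (4550 - 166)/8 = 548 and the supply price is (750 + 166)/2 = 458.
Deadweight loss = ½ · (548 - 458) · (310 - 166) = ½ · 90 · 144 = 6480.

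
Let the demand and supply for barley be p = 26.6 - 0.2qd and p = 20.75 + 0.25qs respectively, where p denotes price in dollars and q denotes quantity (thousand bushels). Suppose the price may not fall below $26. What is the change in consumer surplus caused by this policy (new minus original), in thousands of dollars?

Rearranging demand gives qd = 133 - 5p; rearranging supply gives qs = 4p - 83. In a free market, 133 - 5p = 4p - 83 gives the equilibrium p* = 24, q* = 13.
Since 26 > 24, the floor is binding.
At p = 26: qd = 133 - 5·26 = 3 and qs = 4·26 - 83 = 21.
Consumer surplus without the control is ½ · (26.6 - 24) · 13 = 16.9.
With the floor, consumers buy 3 units at 26, so CS = ½ · (26.6 - 26) · 3 = 0.9.
Change in consumer surplus = 0.9 - 16.9 = -16.

-16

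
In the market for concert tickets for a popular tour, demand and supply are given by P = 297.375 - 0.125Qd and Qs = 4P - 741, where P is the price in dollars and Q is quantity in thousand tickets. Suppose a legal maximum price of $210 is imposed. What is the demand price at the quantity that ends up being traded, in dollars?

Rearranging demand gives Qd = 2379 - 8P. In a free market, 2379 - 8P = 4P - 741 gives the equilibrium P* = 260, Q* = 299.
The ceiling of 210 is below the equilibrium price 260, so it binds.
At P = 210: Qd = 2379 - 8·210 = 699 and Qs = 4·210 - 741 = 99.
Only 99 units reach the market. On the demand curve, the marginal buyer's willingness to pay at Q = 99 is (2379 - 99)/8 = 285.

285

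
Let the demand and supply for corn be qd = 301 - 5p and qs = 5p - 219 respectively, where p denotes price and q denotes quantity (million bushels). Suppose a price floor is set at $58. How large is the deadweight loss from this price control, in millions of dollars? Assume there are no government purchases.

180

Without the control the market clears where 301 - 5p = 5p - 219, i.e. p* = 52 and q* = 41.
Since 58 > 52, the floor is binding.
At p = 58: qd = 301 - 5·58 = 11 and qs = 5·58 - 219 = 71.
Quantity traded falls to 11. At q = 11 the demand price is (301 - 11)/5 = 58 and the supply price is (219 + 11)/5 = 46.
Deadweight loss = ½ · (58 - 46) · (41 - 11) = ½ · 12 · 30 = 180.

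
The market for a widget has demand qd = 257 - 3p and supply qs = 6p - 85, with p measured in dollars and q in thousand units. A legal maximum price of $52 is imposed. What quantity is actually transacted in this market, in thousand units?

Equilibrium: 257 - 3p = 6p - 85, so 342 = 9p and p* = 38, q* = 143.
The ceiling of 52 is above the equilibrium price 38, so it is not binding; the market clears at p* = 38, q* = 143.

143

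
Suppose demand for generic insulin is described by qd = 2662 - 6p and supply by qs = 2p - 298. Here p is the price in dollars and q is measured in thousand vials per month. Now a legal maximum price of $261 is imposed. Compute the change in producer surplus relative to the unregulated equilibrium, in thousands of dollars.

-36297

In a free market, 2662 - 6p = 2p - 298 gives the equilibrium p* = 370, q* = 442.
Because the ceiling (261) lies below the market-clearing price, it is binding.
At p = 261: qd = 2662 - 6·261 = 1096 and qs = 2·261 - 298 = 224.
Producer surplus without the control is ½ · (370 - 149) · 442 = 48841.
With the ceiling, producers sell 224 units at 261, so PS = ½ · (261 - 149) · 224 = 12544.
Change in producer surplus = 12544 - 48841 = -36297.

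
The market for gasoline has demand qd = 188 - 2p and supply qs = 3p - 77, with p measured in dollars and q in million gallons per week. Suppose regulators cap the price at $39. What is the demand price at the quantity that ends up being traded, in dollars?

Equilibrium: 188 - 2p = 3p - 77, so 265 = 5p and p* = 53, q* = 82.
Because the ceiling (39) lies below the market-clearing price, it is binding.
At p = 39: qd = 188 - 2·39 = 110 and qs = 3·39 - 77 = 40.
Only 40 units reach the market. On the demand curve, the marginal buyer's willingness to pay at q = 40 is (188 - 40)/2 = 74.

74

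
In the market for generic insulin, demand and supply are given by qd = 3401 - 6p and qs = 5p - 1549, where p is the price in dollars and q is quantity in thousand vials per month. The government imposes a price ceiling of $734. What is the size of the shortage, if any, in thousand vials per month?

0

In a free market, 3401 - 6p = 5p - 1549 gives the equilibrium p* = 450, q* = 701.
Since 734 is above p* = 450, the ceiling does not bind and the free-market outcome prevails.
Since the control does not bind, there is no shortage.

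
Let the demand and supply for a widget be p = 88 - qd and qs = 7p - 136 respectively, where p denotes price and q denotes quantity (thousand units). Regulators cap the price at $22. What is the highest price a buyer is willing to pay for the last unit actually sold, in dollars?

70

Rearranging demand gives qd = 88 - p. In a free market, 88 - p = 7p - 136 gives the equilibrium p* = 28, q* = 60.
The ceiling of 22 is below the equilibrium price 28, so it binds.
At p = 22: qd = 88 - 22 = 66 and qs = 7·22 - 136 = 18.
Only 18 units reach the market. On the demand curve, the marginal buyer's willingness to pay at q = 18 is (88 - 18) = 70.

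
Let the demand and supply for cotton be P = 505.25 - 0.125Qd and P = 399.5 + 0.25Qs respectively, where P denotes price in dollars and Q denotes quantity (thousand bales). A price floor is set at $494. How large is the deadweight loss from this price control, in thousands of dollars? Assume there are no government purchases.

6912

Rearranging demand gives Qd = 4042 - 8P; rearranging supply gives Qs = 4P - 1598. Without the control the market clears where 4042 - 8P = 4P - 1598, i.e. P* = 470 and Q* = 282.
Since 494 > 470, the floor is binding.
At P = 494: Qd = 4042 - 8·494 = 90 and Qs = 4·494 - 1598 = 378.
Quantity traded falls to 90. At Q = 90 the demand price is (4042 - 90)/8 = 494 and the supply price is (1598 + 90)/4 = 422.
Deadweight loss = ½ · (494 - 422) · (282 - 90) = ½ · 72 · 192 = 6912.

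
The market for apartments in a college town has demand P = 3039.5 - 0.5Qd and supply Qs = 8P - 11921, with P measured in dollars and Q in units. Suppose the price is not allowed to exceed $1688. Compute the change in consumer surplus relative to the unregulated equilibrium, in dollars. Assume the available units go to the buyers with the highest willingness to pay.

-23408

Rearranging demand gives Qd = 6079 - 2P. In a free market, 6079 - 2P = 8P - 11921 gives the equilibrium P* = 1800, Q* = 2479.
The ceiling of 1688 is below the equilibrium price 1800, so it binds.
At P = 1688: Qd = 6079 - 2·1688 = 2703 and Qs = 8·1688 - 11921 = 1583.
Consumer surplus without the control is ½ · (3039.5 - 1800) · 2479 = 1536360.25.
With the ceiling, 1583 units are sold at 1688 (assume they go to the highest-value buyers). The demand price at Q = 1583 is 2248, so CS = ½ · [(3039.5 - 1688) + (2248 - 1688)] · 1583 = 1512952.25.
Change in consumer surplus = 1512952.25 - 1536360.25 = -23408.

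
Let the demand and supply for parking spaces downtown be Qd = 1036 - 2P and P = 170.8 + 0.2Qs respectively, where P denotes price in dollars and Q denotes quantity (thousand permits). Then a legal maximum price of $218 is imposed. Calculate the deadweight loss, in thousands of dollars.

23660

Rearranging supply gives Qs = 5P - 854. In a free market, 1036 - 2P = 5P - 854 gives the equilibrium P* = 270, Q* = 496.
Since 218 < 270, the ceiling is binding.
At P = 218: Qd = 1036 - 2·218 = 600 and Qs = 5·218 - 854 = 236.
Quantity traded falls to 236. At Q = 236 the demand price is (1036 - 236)/2 = 400 and the supply price is (854 + 236)/5 = 218.
Deadweight loss = ½ · (400 - 218) · (496 - 236) = ½ · 182 · 260 = 23660.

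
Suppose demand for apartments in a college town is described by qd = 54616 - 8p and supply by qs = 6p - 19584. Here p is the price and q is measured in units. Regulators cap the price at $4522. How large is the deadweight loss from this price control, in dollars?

3177741

Setting quantity demanded equal to quantity supplied, 54616 - 8p = 6p - 19584, gives p* = 5300 and q* = 12216.
Since 4522 < 5300, the ceiling is binding.
At p = 4522: qd = 54616 - 8·4522 = 18440 and qs = 6·4522 - 19584 = 7548.
Quantity traded falls to 7548. At q = 7548 the demand price is (54616 - 7548)/8 = 5883.5 and the supply price is (19584 + 7548)/6 = 4522.
Deadweight loss = ½ · (5883.5 - 4522) · (12216 - 7548) = ½ · 1361.5 · 4668 = 3177741.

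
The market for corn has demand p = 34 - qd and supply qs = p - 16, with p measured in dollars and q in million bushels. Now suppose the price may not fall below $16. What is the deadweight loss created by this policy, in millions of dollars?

Rearranging demand gives qd = 34 - p. Equilibrium: 34 - p = p - 16, so 50 = 2p and p* = 25, q* = 9.
The floor of 16 is below the equilibrium price 25, so it is not binding; the market clears at p* = 25, q* = 9.
Since the control does not bind, no trades are prevented and deadweight loss is zero.

0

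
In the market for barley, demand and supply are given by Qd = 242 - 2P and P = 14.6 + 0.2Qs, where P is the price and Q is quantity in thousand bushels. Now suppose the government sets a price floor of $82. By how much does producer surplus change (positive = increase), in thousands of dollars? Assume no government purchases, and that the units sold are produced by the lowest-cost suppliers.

2338.4

Rearranging supply gives Qs = 5P - 73. Equilibrium: 242 - 2P = 5P - 73, so 315 = 7P and P* = 45, Q* = 152.
Since 82 > 45, the floor is binding.
At P = 82: Qd = 242 - 2·82 = 78 and Qs = 5·82 - 73 = 337.
Producer surplus without the control is ½ · (45 - 14.6) · 152 = 2310.4.
With the floor, 78 units are sold at 82. The supply price at Q = 78 is 30.2, so PS = ½ · [(82 - 14.6) + (82 - 30.2)] · 78 = 4648.8.
Change in producer surplus = 4648.8 - 2310.4 = 2338.4.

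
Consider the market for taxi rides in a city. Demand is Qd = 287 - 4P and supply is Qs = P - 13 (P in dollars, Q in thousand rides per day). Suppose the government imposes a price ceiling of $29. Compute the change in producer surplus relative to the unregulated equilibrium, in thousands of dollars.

-976.5

Setting quantity demanded equal to quantity supplied, 287 - 4P = P - 13, gives P* = 60 and Q* = 47.
Because the ceiling (29) lies below the market-clearing price, it is binding.
At P = 29: Qd = 287 - 4·29 = 171 and Qs = 29 - 13 = 16.
Producer surplus without the control is ½ · (60 - 13) · 47 = 1104.5.
With the ceiling, producers sell 16 units at 29, so PS = ½ · (29 - 13) · 16 = 128.
Change in producer surplus = 128 - 1104.5 = -976.5.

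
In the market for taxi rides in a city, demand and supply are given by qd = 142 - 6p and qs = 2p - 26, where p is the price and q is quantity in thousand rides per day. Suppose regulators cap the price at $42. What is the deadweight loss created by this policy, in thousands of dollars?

Setting quantity demanded equal to quantity supplied, 142 - 6p = 2p - 26, gives p* = 21 and q* = 16.
Since 42 is above p* = 21, the ceiling does not bind and the free-market outcome prevails.
Since the control does not bind, no trades are prevented and deadweight loss is zero.

0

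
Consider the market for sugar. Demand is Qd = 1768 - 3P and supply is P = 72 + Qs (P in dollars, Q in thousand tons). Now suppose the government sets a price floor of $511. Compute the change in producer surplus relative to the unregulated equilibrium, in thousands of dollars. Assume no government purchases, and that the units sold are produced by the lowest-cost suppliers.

280.5

Rearranging supply gives Qs = P - 72. Equilibrium: 1768 - 3P = P - 72, so 1840 = 4P and P* = 460, Q* = 388.
Since 511 > 460, the floor is binding.
At P = 511: Qd = 1768 - 3·511 = 235 and Qs = 511 - 72 = 439.
Producer surplus without the control is ½ · (460 - 72) · 388 = 75272.
With the floor, 235 units are sold at 511. The supply price at Q = 235 is 307, so PS = ½ · [(511 - 72) + (511 - 307)] · 235 = 75552.5.
Change in producer surplus = 75552.5 - 75272 = 280.5.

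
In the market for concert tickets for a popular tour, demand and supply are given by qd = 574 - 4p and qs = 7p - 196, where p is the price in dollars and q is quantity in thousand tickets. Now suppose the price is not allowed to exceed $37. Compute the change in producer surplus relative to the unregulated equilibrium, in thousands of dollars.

-5890.5

In a free market, 574 - 4p = 7p - 196 gives the equilibrium p* = 70, q* = 294.
Because the ceiling (37) lies below the market-clearing price, it is binding.
At p = 37: qd = 574 - 4·37 = 426 and qs = 7·37 - 196 = 63.
Producer surplus without the control is ½ · (70 - 28) · 294 = 6174.
With the ceiling, producers sell 63 units at 37, so PS = ½ · (37 - 28) · 63 = 283.5.
Change in producer surplus = 283.5 - 6174 = -5890.5.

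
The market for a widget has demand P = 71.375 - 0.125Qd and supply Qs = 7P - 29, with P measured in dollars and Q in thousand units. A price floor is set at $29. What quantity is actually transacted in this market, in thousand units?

251

Rearranging demand gives Qd = 571 - 8P. Equilibrium: 571 - 8P = 7P - 29, so 600 = 15P and P* = 40, Q* = 251.
The floor of 29 is below the equilibrium price 40, so it is not binding; the market clears at P* = 40, Q* = 251.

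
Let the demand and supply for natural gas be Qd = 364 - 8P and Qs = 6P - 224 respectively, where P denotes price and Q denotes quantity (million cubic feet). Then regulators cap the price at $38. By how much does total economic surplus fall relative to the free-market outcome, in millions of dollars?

84

In a free market, 364 - 8P = 6P - 224 gives the equilibrium P* = 42, Q* = 28.
Because the ceiling (38) lies below the market-clearing price, it is binding.
At P = 38: Qd = 364 - 8·38 = 60 and Qs = 6·38 - 224 = 4.
Quantity traded falls to 4. At Q = 4 the demand price is (364 - 4)/8 = 45 and the supply price is (224 + 4)/6 = 38.
Deadweight loss = ½ · (45 - 38) · (28 - 4) = ½ · 7 · 24 = 84.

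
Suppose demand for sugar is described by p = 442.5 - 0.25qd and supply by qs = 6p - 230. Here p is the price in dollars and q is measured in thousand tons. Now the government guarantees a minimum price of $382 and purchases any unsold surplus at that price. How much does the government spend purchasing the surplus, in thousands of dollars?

695240

Rearranging demand gives qd = 1770 - 4p. Setting quantity demanded equal to quantity supplied, 1770 - 4p = 6p - 230, gives p* = 200 and q* = 970.
Since 382 > 200, the floor is binding.
At p = 382: qd = 1770 - 4·382 = 242 and qs = 6·382 - 230 = 2062.
Surplus = qs - qd = 1820.
Government expenditure = surplus × support price = 1820 × 382 = 695240.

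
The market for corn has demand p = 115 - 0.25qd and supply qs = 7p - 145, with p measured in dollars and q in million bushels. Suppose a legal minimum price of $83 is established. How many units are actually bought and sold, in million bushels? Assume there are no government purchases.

Rearranging demand gives qd = 460 - 4p. Equilibrium: 460 - 4p = 7p - 145, so 605 = 11p and p* = 55, q* = 240.
Because the floor (83) lies above the market-clearing price, it is binding.
At p = 83: qd = 460 - 4·83 = 128 and qs = 7·83 - 145 = 436.
The quantity actually transacted is the short side, demand: 128.

128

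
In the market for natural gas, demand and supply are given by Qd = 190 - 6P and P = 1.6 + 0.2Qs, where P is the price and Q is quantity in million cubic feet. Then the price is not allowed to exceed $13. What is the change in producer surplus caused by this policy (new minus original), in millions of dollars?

-347.5

Rearranging supply gives Qs = 5P - 8. Without the control the market clears where 190 - 6P = 5P - 8, i.e. P* = 18 and Q* = 82.
Because the ceiling (13) lies below the market-clearing price, it is binding.
At P = 13: Qd = 190 - 6·13 = 112 and Qs = 5·13 - 8 = 57.
Producer surplus without the control is ½ · (18 - 1.6) · 82 = 672.4.
With the ceiling, producers sell 57 units at 13, so PS = ½ · (13 - 1.6) · 57 = 324.9.
Change in producer surplus = 324.9 - 672.4 = -347.5.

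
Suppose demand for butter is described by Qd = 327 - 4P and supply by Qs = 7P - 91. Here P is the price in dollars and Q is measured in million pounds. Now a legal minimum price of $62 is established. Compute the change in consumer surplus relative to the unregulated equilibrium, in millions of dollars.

Equilibrium: 327 - 4P = 7P - 91, so 418 = 11P and P* = 38, Q* = 175.
Because the floor (62) lies above the market-clearing price, it is binding.
At P = 62: Qd = 327 - 4·62 = 79 and Qs = 7·62 - 91 = 343.
Consumer surplus without the control is ½ · (81.75 - 38) · 175 = 3828.125.
With the floor, consumers buy 79 units at 62, so CS = ½ · (81.75 - 62) · 79 = 780.125.
Change in consumer surplus = 780.125 - 3828.125 = -3048.

-3048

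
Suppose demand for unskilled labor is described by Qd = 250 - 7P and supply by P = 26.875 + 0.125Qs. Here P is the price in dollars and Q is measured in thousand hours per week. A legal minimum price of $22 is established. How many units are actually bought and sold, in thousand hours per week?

Rearranging supply gives Qs = 8P - 215. In a free market, 250 - 7P = 8P - 215 gives the equilibrium P* = 31, Q* = 33.
Since 22 is below P* = 31, the floor does not bind and the free-market outcome prevails.

33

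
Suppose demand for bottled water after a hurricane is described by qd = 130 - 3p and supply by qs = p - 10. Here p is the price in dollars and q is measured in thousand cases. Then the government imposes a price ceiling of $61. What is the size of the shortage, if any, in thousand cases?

Without the control the market clears where 130 - 3p = p - 10, i.e. p* = 35 and q* = 25.
Since 61 is above p* = 35, the ceiling does not bind and the free-market outcome prevails.
Since the control does not bind, there is no shortage.

0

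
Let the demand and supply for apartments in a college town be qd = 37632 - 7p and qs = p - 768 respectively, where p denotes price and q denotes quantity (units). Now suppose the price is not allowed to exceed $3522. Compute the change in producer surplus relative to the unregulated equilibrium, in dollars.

-4336254

Equilibrium: 37632 - 7p = p - 768, so 38400 = 8p and p* = 4800, q* = 4032.
Because the ceiling (3522) lies below the market-clearing price, it is binding.
At p = 3522: qd = 37632 - 7·3522 = 12978 and qs = 3522 - 768 = 2754.
Producer surplus without the control is ½ · (4800 - 768) · 4032 = 8128512.
With the ceiling, producers sell 2754 units at 3522, so PS = ½ · (3522 - 768) · 2754 = 3792258.
Change in producer surplus = 3792258 - 8128512 = -4336254.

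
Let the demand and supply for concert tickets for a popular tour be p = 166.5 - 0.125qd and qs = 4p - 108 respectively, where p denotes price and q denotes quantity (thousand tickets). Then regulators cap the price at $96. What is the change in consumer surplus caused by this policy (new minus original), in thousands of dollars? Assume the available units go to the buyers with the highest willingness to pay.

6048

Rearranging demand gives qd = 1332 - 8p. In a free market, 1332 - 8p = 4p - 108 gives the equilibrium p* = 120, q* = 372.
Because the ceiling (96) lies below the market-clearing price, it is binding.
At p = 96: qd = 1332 - 8·96 = 564 and qs = 4·96 - 108 = 276.
Consumer surplus without the control is ½ · (166.5 - 120) · 372 = 8649.
With the ceiling, 276 units are sold at 96 (assume they go to the highest-value buyers). The demand price at q = 276 is 132, so CS = ½ · [(166.5 - 96) + (132 - 96)] · 276 = 14697.
Change in consumer surplus = 14697 - 8649 = 6048.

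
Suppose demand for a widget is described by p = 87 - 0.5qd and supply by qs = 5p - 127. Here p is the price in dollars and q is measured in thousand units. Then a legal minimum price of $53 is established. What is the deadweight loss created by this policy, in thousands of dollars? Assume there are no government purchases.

140

Rearranging demand gives qd = 174 - 2p. In a free market, 174 - 2p = 5p - 127 gives the equilibrium p* = 43, q* = 88.
The floor of 53 is above the equilibrium price 43, so it binds.
At p = 53: qd = 174 - 2·53 = 68 and qs = 5·53 - 127 = 138.
Quantity traded falls to 68. At q = 68 the demand price is (174 - 68)/2 = 53 and the supply price is (127 + 68)/5 = 39.
Deadweight loss = ½ · (53 - 39) · (88 - 68) = ½ · 14 · 20 = 140.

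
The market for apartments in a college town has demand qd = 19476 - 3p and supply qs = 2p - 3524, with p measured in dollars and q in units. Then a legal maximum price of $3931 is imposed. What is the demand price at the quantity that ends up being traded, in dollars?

In a free market, 19476 - 3p = 2p - 3524 gives the equilibrium p* = 4600, q* = 5676.
The ceiling of 3931 is below the equilibrium price 4600, so it binds.
At p = 3931: qd = 19476 - 3·3931 = 7683 and qs = 2·3931 - 3524 = 4338.
Only 4338 units reach the market. On the demand curve, the marginal buyer's willingness to pay at q = 4338 is (19476 - 4338)/3 = 5046.

5046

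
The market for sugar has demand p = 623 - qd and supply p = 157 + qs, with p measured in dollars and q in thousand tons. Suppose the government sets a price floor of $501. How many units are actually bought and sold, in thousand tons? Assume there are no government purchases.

Rearranging demand gives qd = 623 - p; rearranging supply gives qs = p - 157. Without the control the market clears where 623 - p = p - 157, i.e. p* = 390 and q* = 233.
The floor of 501 is above the equilibrium price 390, so it binds.
At p = 501: qd = 623 - 501 = 122 and qs = 501 - 157 = 344.
The quantity actually transacted is the short side, demand: 122.

122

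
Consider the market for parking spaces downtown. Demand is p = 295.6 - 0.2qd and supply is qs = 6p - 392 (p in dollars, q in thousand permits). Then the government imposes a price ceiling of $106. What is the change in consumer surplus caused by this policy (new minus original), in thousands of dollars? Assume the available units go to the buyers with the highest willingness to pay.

870.4

Rearranging demand gives qd = 1478 - 5p. Without the control the market clears where 1478 - 5p = 6p - 392, i.e. p* = 170 and q* = 628.
Because the ceiling (106) lies below the market-clearing price, it is binding.
At p = 106: qd = 1478 - 5·106 = 948 and qs = 6·106 - 392 = 244.
Consumer surplus without the control is ½ · (295.6 - 170) · 628 = 39438.4.
With the ceiling, 244 units are sold at 106 (assume they go to the highest-value buyers). The demand price at q = 244 is 246.8, so CS = ½ · [(295.6 - 106) + (246.8 - 106)] · 244 = 40308.8.
Change in consumer surplus = 40308.8 - 39438.4 = 870.4.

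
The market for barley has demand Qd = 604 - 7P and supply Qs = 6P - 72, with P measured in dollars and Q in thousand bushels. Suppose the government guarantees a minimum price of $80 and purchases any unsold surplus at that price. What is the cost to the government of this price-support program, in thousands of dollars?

Equilibrium: 604 - 7P = 6P - 72, so 676 = 13P and P* = 52, Q* = 240.
Because the floor (80) lies above the market-clearing price, it is binding.
At P = 80: Qd = 604 - 7·80 = 44 and Qs = 6·80 - 72 = 408.
Surplus = Qs - Qd = 364.
Government expenditure = surplus × support price = 364 × 80 = 29120.

29120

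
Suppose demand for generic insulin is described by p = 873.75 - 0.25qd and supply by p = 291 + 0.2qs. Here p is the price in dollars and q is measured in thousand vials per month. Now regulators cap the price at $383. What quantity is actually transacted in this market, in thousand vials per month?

460

Rearranging demand gives qd = 3495 - 4p; rearranging supply gives qs = 5p - 1455. In a free market, 3495 - 4p = 5p - 1455 gives the equilibrium p* = 550, q* = 1295.
Since 383 < 550, the ceiling is binding.
At p = 383: qd = 3495 - 4·383 = 1963 and qs = 5·383 - 1455 = 460.
The quantity actually transacted is the short side, supply: 460.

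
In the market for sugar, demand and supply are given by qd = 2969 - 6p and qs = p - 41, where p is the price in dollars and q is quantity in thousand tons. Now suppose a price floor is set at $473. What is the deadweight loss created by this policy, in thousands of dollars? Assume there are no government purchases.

Without the control the market clears where 2969 - 6p = p - 41, i.e. p* = 430 and q* = 389.
Since 473 > 430, the floor is binding.
At p = 473: qd = 2969 - 6·473 = 131 and qs = 473 - 41 = 432.
Quantity traded falls to 131. At q = 131 the demand price is (2969 - 131)/6 = 473 and the supply price is 41 + 131 = 172.
Deadweight loss = ½ · (473 - 172) · (389 - 131) = ½ · 301 · 258 = 38829.

38829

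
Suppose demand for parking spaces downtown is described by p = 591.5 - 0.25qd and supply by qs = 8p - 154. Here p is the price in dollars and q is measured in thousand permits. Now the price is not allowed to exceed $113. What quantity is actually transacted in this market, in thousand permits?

Rearranging demand gives qd = 2366 - 4p. Setting quantity demanded equal to quantity supplied, 2366 - 4p = 8p - 154, gives p* = 210 and q* = 1526.
The ceiling of 113 is below the equilibrium price 210, so it binds.
At p = 113: qd = 2366 - 4·113 = 1914 and qs = 8·113 - 154 = 750.
The quantity actually transacted is the short side, supply: 750.

750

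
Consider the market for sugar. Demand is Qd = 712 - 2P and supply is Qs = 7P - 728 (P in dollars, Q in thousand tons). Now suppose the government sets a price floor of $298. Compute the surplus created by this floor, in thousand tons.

Equilibrium: 712 - 2P = 7P - 728, so 1440 = 9P and P* = 160, Q* = 392.
The floor of 298 is above the equilibrium price 160, so it binds.
At P = 298: Qd = 712 - 2·298 = 116 and Qs = 7·298 - 728 = 1358.
Surplus = Qs - Qd = 1358 - 116 = 1242.

1242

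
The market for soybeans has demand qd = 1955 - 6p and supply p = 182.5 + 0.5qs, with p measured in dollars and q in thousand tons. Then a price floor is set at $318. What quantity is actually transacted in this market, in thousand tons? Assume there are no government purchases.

47

Rearranging supply gives qs = 2p - 365. Without the control the market clears where 1955 - 6p = 2p - 365, i.e. p* = 290 and q* = 215.
Because the floor (318) lies above the market-clearing price, it is binding.
At p = 318: qd = 1955 - 6·318 = 47 and qs = 2·318 - 365 = 271.
The quantity actually transacted is the short side, demand: 47.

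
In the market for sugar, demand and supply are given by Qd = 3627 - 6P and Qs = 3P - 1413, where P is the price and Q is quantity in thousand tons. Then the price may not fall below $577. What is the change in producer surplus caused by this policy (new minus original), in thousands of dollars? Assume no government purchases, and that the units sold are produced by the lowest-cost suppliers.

Without the control the market clears where 3627 - 6P = 3P - 1413, i.e. P* = 560 and Q* = 267.
Since 577 > 560, the floor is binding.
At P = 577: Qd = 3627 - 6·577 = 165 and Qs = 3·577 - 1413 = 318.
Producer surplus without the control is ½ · (560 - 471) · 267 = 11881.5.
With the floor, 165 units are sold at 577. The supply price at Q = 165 is 526, so PS = ½ · [(577 - 471) + (577 - 526)] · 165 = 12952.5.
Change in producer surplus = 12952.5 - 11881.5 = 1071.

1071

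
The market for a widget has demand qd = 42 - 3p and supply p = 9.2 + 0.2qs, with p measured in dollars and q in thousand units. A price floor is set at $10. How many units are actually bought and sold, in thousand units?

Rearranging supply gives qs = 5p - 46. In a free market, 42 - 3p = 5p - 46 gives the equilibrium p* = 11, q* = 9.
Since 10 is below p* = 11, the floor does not bind and the free-market outcome prevails.

9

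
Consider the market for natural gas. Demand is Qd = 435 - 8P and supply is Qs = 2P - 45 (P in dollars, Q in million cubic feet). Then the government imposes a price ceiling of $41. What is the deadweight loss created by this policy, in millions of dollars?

Without the control the market clears where 435 - 8P = 2P - 45, i.e. P* = 48 and Q* = 51.
Since 41 < 48, the ceiling is binding.
At P = 41: Qd = 435 - 8·41 = 107 and Qs = 2·41 - 45 = 37.
Quantity traded falls to 37. At Q = 37 the demand price is (435 - 37)/8 = 49.75 and the supply price is (45 + 37)/2 = 41.
Deadweight loss = ½ · (49.75 - 41) · (51 - 37) = ½ · 8.75 · 14 = 61.25.

61.25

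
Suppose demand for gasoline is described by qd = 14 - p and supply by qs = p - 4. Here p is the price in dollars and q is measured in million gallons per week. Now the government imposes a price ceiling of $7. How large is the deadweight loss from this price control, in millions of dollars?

4

In a free market, 14 - p = p - 4 gives the equilibrium p* = 9, q* = 5.
Because the ceiling (7) lies below the market-clearing price, it is binding.
At p = 7: qd = 14 - 7 = 7 and qs = 7 - 4 = 3.
Quantity traded falls to 3. At q = 3 the demand price is 14 - 3 = 11 and the supply price is 4 + 3 = 7.
Deadweight loss = ½ · (11 - 7) · (5 - 3) = ½ · 4 · 2 = 4.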